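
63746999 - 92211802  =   - 28464803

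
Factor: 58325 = 5^2*2333^1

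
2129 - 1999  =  130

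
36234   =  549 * 66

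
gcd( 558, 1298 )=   2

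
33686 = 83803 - 50117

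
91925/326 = 91925/326 = 281.98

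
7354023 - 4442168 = 2911855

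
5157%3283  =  1874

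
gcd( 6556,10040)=4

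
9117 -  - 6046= 15163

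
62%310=62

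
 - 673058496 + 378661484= - 294397012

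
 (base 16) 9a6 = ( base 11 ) 1946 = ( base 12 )151a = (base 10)2470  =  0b100110100110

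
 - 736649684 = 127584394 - 864234078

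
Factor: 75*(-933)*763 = - 3^2 * 5^2 * 7^1*109^1*311^1 = - 53390925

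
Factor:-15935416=  -  2^3*7^1* 284561^1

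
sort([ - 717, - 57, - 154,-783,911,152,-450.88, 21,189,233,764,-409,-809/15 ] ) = [ - 783, -717,-450.88 , - 409, - 154,  -  57,-809/15,21,152,189,233,764,911]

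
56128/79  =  56128/79= 710.48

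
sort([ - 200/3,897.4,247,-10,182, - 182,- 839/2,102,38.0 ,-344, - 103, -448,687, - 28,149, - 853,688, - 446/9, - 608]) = [ - 853,-608, - 448, - 839/2 , - 344, - 182,-103, - 200/3, - 446/9, - 28, - 10, 38.0 , 102,  149,182, 247, 687,688 , 897.4 ]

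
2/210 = 1/105 = 0.01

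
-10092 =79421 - 89513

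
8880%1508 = 1340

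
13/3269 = 13/3269=0.00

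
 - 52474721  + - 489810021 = -542284742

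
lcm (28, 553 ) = 2212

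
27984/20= 1399 + 1/5 = 1399.20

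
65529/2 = 65529/2 = 32764.50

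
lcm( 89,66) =5874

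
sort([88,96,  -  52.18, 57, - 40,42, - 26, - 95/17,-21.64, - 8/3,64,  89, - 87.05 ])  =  [ - 87.05, - 52.18,-40, - 26, - 21.64, - 95/17,  -  8/3,42,57,64, 88, 89,96]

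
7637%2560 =2517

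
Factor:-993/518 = -2^(-1)*3^1*7^ (-1)*37^(  -  1)*331^1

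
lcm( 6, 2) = 6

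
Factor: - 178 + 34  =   - 144 = - 2^4*3^2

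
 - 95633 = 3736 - 99369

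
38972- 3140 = 35832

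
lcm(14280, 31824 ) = 1113840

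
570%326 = 244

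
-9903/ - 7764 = 1 + 713/2588 = 1.28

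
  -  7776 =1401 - 9177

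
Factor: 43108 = 2^2*13^1*829^1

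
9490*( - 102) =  -967980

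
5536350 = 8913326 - 3376976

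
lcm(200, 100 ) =200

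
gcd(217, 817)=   1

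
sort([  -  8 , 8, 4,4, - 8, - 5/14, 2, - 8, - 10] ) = [ - 10, - 8, - 8, - 8, - 5/14,2  ,  4,4,8 ]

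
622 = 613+9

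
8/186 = 4/93 = 0.04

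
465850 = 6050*77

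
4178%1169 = 671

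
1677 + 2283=3960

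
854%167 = 19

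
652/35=18 + 22/35 = 18.63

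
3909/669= 5 + 188/223 = 5.84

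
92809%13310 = 12949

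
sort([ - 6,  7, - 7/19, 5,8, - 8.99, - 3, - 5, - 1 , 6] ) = [ - 8.99,-6, - 5 , - 3, - 1, - 7/19  ,  5,6,7, 8] 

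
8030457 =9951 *807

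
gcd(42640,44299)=1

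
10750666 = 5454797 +5295869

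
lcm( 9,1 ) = 9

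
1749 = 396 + 1353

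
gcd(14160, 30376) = 8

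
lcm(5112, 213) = 5112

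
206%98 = 10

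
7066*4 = 28264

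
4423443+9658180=14081623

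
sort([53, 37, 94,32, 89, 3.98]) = [3.98 , 32, 37,53, 89,94]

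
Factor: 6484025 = 5^2 * 419^1 * 619^1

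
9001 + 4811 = 13812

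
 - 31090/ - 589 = 52 +462/589= 52.78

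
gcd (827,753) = 1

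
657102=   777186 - 120084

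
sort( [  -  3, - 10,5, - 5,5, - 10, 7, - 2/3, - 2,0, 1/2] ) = [ - 10 , - 10, - 5,- 3, - 2, - 2/3, 0, 1/2,5, 5, 7]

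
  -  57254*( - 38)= 2175652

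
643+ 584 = 1227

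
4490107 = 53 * 84719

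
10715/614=17 + 277/614 = 17.45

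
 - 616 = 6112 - 6728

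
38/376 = 19/188 =0.10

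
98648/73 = 98648/73 = 1351.34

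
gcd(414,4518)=18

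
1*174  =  174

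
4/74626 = 2/37313 =0.00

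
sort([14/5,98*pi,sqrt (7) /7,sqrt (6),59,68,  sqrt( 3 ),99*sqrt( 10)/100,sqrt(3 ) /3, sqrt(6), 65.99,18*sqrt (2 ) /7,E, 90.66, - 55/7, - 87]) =[ - 87, - 55/7 , sqrt( 7) /7, sqrt( 3)/3,sqrt( 3 ),sqrt( 6), sqrt( 6 ), E,  14/5, 99*sqrt( 10) /100, 18 * sqrt( 2 ) /7,  59 , 65.99, 68 , 90.66,98*pi]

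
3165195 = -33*( - 95915)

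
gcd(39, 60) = 3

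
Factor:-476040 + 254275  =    -  221765  =  -  5^1*17^1*2609^1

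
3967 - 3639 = 328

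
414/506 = 9/11 = 0.82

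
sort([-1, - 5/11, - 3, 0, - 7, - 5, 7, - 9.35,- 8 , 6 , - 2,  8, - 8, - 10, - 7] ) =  [  -  10, - 9.35, - 8,- 8,- 7,-7,-5,-3, - 2, - 1,- 5/11 , 0, 6, 7, 8]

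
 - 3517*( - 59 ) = 207503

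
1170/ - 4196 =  - 1+1513/2098=- 0.28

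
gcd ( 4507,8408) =1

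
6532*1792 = 11705344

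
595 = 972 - 377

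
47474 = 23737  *2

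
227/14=227/14=16.21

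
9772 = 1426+8346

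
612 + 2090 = 2702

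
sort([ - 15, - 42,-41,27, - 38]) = [ - 42, - 41,-38, - 15,27 ] 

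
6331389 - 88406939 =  - 82075550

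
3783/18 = 1261/6 = 210.17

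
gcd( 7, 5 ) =1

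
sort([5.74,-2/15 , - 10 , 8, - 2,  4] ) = [ - 10, - 2, - 2/15,4, 5.74,8 ]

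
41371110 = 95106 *435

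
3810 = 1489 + 2321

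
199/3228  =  199/3228 = 0.06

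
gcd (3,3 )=3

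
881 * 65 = 57265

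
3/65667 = 1/21889 = 0.00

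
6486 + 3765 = 10251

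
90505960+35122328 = 125628288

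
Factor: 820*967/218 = 396470/109 =2^1*5^1 * 41^1 * 109^( - 1)*967^1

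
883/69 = 883/69 =12.80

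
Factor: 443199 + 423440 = 866639^1 = 866639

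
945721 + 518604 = 1464325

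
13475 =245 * 55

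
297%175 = 122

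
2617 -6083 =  - 3466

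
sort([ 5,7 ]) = [5,7 ]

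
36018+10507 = 46525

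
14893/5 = 14893/5 = 2978.60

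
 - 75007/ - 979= 76 + 603/979 = 76.62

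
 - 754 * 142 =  - 107068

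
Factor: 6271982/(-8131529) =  - 2^1*7^(-1 )*31^1*101161^1*1161647^(- 1 ) 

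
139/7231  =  139/7231 = 0.02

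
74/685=74/685 = 0.11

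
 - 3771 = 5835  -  9606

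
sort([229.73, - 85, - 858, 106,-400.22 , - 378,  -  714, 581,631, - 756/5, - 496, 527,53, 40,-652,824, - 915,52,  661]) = [ - 915, - 858, - 714,-652, -496, - 400.22, - 378,  -  756/5, - 85,40 , 52, 53, 106 , 229.73,527,  581, 631,661, 824 ] 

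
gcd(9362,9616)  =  2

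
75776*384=29097984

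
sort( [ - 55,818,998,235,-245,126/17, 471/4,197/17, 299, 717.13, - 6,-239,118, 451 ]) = [ - 245, - 239,-55 , - 6,126/17 , 197/17, 471/4,118, 235, 299,451,717.13,818,998]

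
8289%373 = 83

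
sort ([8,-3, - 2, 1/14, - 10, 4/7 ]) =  [ - 10, - 3 , - 2, 1/14,4/7, 8 ]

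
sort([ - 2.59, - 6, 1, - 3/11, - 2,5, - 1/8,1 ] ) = [ - 6, - 2.59, - 2, - 3/11 , - 1/8,1 , 1, 5] 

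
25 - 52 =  - 27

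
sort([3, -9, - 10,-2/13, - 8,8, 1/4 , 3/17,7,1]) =[ - 10,-9 , - 8 ,-2/13,3/17, 1/4, 1, 3,7,8] 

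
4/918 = 2/459 = 0.00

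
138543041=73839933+64703108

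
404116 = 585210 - 181094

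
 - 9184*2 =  - 18368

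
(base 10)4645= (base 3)20101001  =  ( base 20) bc5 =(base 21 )AB4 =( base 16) 1225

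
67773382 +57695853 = 125469235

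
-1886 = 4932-6818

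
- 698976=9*( - 77664) 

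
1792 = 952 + 840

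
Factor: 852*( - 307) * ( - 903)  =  236192292  =  2^2*3^2 * 7^1*43^1 * 71^1*307^1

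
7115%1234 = 945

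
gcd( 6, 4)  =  2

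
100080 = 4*25020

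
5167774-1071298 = 4096476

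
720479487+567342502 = 1287821989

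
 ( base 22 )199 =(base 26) 10F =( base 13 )412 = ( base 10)691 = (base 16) 2b3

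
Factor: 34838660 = 2^2 * 5^1 * 67^1 * 25999^1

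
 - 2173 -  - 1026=-1147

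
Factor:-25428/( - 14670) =2^1*3^(  -  1 )*5^(  -  1 )*13^1 = 26/15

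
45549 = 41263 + 4286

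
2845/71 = 2845/71 = 40.07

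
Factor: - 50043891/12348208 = - 2^( - 4) *3^1*19^1* 241^1*3643^1* 771763^( - 1)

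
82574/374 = 41287/187  =  220.79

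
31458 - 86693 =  - 55235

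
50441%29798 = 20643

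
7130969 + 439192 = 7570161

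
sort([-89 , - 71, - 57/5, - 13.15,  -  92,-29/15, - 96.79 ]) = [ - 96.79,-92, - 89,-71, - 13.15, - 57/5, - 29/15 ]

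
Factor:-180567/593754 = -2^( - 1 )*3^1*7^(- 1)*67^( -1 )*211^( - 1 )*20063^1 = -60189/197918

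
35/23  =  35/23 = 1.52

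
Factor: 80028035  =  5^1*61^1*262387^1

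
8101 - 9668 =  - 1567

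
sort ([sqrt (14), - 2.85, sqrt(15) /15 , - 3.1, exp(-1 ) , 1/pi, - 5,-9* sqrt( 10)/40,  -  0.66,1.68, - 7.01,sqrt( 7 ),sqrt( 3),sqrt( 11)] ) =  [- 7.01, - 5, - 3.1, - 2.85,-9*sqrt( 10 )/40,-0.66,sqrt (15)/15,1/pi, exp (-1 ),  1.68,sqrt( 3),sqrt(7 ),sqrt( 11 ), sqrt(14 )]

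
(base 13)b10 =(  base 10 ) 1872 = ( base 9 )2510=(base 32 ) 1QG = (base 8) 3520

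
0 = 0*85313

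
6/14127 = 2/4709 = 0.00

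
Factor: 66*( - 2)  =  -132 = - 2^2*3^1 * 11^1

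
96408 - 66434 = 29974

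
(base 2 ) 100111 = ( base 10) 39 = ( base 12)33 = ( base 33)16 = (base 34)15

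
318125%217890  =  100235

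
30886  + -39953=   -  9067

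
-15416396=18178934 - 33595330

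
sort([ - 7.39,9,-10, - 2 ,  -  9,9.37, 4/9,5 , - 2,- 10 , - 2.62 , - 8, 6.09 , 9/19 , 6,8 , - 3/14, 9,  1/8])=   [ - 10 , - 10, - 9, - 8, - 7.39, - 2.62,  -  2, - 2, - 3/14, 1/8, 4/9,  9/19, 5,6, 6.09, 8  ,  9, 9, 9.37 ] 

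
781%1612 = 781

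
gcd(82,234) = 2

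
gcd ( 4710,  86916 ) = 6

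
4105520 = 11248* 365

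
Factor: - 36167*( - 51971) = 59^1*613^1 * 51971^1 = 1879635157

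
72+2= 74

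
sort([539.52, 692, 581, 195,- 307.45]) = [ - 307.45,195 , 539.52,  581, 692 ] 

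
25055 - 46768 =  - 21713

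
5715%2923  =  2792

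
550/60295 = 110/12059 = 0.01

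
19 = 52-33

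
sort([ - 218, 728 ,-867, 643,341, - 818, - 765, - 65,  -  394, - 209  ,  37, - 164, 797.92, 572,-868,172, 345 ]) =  [-868,  -  867, - 818, - 765, - 394, - 218 , - 209,-164, - 65, 37,  172, 341, 345, 572,643, 728, 797.92] 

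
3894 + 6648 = 10542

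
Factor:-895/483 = - 3^( -1 )*5^1*7^( - 1)*23^( - 1 )*179^1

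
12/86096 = 3/21524  =  0.00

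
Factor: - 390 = -2^1* 3^1 * 5^1*13^1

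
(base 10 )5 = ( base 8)5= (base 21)5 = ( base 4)11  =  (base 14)5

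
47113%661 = 182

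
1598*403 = 643994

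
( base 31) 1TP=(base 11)1464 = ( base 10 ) 1885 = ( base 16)75d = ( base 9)2524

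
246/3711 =82/1237  =  0.07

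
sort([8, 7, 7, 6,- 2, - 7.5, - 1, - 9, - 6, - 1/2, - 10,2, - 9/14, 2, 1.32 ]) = [ - 10, - 9, - 7.5,  -  6, - 2, - 1, - 9/14, - 1/2,  1.32, 2,2, 6, 7, 7,8]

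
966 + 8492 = 9458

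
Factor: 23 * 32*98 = 2^6 * 7^2  *  23^1 = 72128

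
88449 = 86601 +1848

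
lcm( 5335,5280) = 512160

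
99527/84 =1184 + 71/84 = 1184.85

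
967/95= 10 +17/95 = 10.18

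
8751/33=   265 + 2/11 = 265.18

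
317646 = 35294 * 9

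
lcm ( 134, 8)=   536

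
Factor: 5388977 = 11^2*44537^1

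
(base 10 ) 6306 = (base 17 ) 14DG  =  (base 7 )24246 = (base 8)14242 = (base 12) 3796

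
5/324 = 5/324 = 0.02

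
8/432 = 1/54 = 0.02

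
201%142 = 59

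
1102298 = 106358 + 995940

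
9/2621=9/2621  =  0.00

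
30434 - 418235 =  - 387801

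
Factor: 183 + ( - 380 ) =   -  197 = - 197^1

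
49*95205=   4665045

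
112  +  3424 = 3536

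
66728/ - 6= - 33364/3 = -11121.33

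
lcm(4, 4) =4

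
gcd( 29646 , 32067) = 9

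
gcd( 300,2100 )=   300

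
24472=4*6118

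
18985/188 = 100 + 185/188  =  100.98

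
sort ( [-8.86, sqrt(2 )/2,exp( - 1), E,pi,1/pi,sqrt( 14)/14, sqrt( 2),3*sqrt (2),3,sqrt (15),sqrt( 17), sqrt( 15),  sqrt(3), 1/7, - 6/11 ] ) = [ - 8.86,-6/11,1/7,sqrt( 14)/14,1/pi,exp( - 1), sqrt (2)/2,sqrt(2),sqrt( 3), E,3,pi,sqrt( 15),sqrt (15), sqrt(17 ), 3*sqrt(2 )] 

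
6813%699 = 522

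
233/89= 233/89 = 2.62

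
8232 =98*84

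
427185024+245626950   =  672811974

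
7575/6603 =1 + 324/2201 = 1.15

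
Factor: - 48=-2^4*3^1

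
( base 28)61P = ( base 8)11225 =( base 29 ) 5J1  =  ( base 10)4757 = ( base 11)3635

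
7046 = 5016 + 2030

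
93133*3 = 279399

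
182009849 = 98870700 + 83139149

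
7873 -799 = 7074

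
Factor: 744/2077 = 24/67 = 2^3* 3^1 * 67^( - 1) 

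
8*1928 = 15424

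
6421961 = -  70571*( -91)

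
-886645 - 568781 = - 1455426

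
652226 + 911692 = 1563918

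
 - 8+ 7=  - 1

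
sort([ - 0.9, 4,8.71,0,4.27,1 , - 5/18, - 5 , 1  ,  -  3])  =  [ - 5, - 3, - 0.9 ,  -  5/18,0,1,  1, 4,  4.27, 8.71 ]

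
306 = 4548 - 4242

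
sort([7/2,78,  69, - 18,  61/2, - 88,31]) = [ - 88, - 18,7/2,  61/2,31,69 , 78 ]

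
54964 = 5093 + 49871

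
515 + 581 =1096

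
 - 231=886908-887139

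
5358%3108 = 2250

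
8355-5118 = 3237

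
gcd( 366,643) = 1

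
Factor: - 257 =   -  257^1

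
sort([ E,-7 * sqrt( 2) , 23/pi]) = [ - 7*sqrt( 2 ) , E,23/pi ]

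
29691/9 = 3299 = 3299.00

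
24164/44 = 6041/11  =  549.18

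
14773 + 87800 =102573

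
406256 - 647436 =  - 241180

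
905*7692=6961260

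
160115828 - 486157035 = - 326041207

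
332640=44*7560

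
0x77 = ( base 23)54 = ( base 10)119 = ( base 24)4n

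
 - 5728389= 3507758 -9236147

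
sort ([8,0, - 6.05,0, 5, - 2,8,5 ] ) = [ - 6.05, - 2,0, 0,5,5,8, 8]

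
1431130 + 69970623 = 71401753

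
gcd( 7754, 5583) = 1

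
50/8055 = 10/1611 = 0.01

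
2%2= 0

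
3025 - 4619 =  -1594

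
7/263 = 7/263 = 0.03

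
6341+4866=11207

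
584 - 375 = 209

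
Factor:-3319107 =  - 3^1*11^1*23^1*4373^1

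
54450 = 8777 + 45673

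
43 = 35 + 8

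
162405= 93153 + 69252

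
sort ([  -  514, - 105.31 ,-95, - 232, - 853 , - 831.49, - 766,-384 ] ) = [ - 853 , - 831.49, - 766,  -  514, - 384, - 232 , - 105.31, - 95 ] 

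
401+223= 624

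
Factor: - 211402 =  - 2^1*105701^1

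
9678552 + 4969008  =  14647560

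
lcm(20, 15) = 60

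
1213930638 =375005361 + 838925277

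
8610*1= 8610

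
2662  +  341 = 3003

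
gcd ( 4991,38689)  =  7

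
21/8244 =7/2748= 0.00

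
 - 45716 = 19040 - 64756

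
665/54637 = 665/54637 = 0.01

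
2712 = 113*24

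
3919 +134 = 4053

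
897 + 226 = 1123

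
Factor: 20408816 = 2^4*41^1 *53^1*587^1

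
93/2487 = 31/829 = 0.04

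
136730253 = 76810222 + 59920031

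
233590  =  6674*35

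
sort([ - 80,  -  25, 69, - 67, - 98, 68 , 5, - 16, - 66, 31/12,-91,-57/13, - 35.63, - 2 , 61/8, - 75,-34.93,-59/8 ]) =[ - 98,-91, - 80,-75,-67, - 66 , - 35.63, - 34.93,-25, - 16,-59/8, - 57/13, - 2, 31/12, 5, 61/8, 68, 69 ]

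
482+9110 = 9592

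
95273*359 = 34203007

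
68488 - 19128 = 49360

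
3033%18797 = 3033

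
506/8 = 63 + 1/4 = 63.25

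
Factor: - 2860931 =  - 2860931^1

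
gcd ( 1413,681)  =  3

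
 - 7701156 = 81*( - 95076 )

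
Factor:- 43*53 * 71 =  - 161809 = - 43^1*53^1*71^1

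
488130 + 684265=1172395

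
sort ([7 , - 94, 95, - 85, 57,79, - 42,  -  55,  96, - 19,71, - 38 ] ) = [ -94,  -  85, - 55, - 42, - 38,  -  19,7,57,71,79, 95, 96]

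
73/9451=73/9451 =0.01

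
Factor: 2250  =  2^1*3^2*5^3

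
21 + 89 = 110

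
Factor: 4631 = 11^1*421^1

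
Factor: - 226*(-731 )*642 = 2^2*3^1*17^1*43^1*107^1*113^1 = 106062252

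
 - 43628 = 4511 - 48139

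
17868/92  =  4467/23 =194.22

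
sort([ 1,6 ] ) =[1,6] 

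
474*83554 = 39604596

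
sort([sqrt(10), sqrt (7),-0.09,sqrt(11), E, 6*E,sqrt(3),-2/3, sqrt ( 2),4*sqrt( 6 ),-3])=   [-3, - 2/3,-0.09,sqrt ( 2), sqrt ( 3 ), sqrt(7 ), E, sqrt( 10),sqrt (11 ), 4  *sqrt( 6 ) , 6 * E]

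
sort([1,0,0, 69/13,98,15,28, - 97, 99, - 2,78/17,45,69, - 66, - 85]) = [ - 97, - 85, - 66 , - 2, 0 , 0, 1, 78/17, 69/13,15, 28 , 45,69 , 98,99]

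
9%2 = 1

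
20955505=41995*499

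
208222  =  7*29746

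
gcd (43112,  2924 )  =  68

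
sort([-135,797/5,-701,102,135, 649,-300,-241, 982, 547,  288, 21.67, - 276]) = [-701, -300,  -  276, - 241, - 135,21.67,102,135 , 797/5, 288,547, 649, 982]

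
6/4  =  3/2  =  1.50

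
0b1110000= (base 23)4K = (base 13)88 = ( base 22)52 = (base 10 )112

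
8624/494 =4312/247 = 17.46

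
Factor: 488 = 2^3*61^1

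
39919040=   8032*4970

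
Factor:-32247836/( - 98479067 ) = 2^2*2213^1*3643^1 * 98479067^(  -  1 ) 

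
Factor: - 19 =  - 19^1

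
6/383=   6/383 = 0.02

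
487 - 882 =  - 395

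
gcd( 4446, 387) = 9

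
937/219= 4 + 61/219 = 4.28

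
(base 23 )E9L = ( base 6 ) 55202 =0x1dd2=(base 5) 221014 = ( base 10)7634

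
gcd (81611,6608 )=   1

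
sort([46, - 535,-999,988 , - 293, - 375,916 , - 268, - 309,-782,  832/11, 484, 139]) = [ - 999, - 782, - 535 , - 375, - 309 , - 293,- 268 , 46,  832/11,  139, 484,916, 988]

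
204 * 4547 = 927588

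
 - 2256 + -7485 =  - 9741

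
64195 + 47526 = 111721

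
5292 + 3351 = 8643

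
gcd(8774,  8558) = 2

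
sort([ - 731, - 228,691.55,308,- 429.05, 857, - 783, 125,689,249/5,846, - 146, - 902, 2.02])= [ - 902, - 783, - 731, - 429.05, - 228,-146 , 2.02,249/5, 125,308, 689,691.55,846,857]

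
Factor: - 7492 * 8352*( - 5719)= 2^7 *3^2*7^1 * 19^1*29^1*43^1*1873^1 = 357856039296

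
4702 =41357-36655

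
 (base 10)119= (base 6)315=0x77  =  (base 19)65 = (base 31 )3Q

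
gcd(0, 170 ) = 170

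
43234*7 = 302638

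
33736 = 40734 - 6998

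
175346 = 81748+93598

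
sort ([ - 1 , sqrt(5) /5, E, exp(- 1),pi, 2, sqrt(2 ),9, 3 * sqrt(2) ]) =[  -  1, exp(  -  1), sqrt(5 )/5,sqrt(2)  ,  2, E , pi, 3 * sqrt(2),9] 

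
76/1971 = 76/1971 = 0.04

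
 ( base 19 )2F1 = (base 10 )1008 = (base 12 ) 700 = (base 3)1101100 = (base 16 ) 3f0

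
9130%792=418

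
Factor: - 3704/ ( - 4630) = 2^2*5^( - 1)= 4/5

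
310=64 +246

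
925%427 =71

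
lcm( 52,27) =1404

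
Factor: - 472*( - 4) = 1888 = 2^5*59^1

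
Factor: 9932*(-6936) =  - 2^5*3^1 *13^1*17^2*191^1 = - 68888352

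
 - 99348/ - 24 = 4139 + 1/2 = 4139.50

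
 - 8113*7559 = -61326167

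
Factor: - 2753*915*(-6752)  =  2^5 *3^1*5^1*61^1*211^1*2753^1 = 17008254240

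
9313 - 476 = 8837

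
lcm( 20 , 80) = 80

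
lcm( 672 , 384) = 2688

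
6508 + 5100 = 11608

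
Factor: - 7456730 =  - 2^1*5^1*745673^1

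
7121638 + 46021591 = 53143229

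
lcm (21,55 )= 1155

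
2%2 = 0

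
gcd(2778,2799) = 3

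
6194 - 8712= - 2518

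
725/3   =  241 + 2/3 = 241.67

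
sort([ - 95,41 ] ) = [-95, 41]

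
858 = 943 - 85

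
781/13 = 60+1/13  =  60.08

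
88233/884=88233/884 = 99.81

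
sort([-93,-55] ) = [ - 93, - 55]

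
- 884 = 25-909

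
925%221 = 41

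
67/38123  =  1/569=0.00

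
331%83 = 82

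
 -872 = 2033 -2905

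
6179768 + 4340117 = 10519885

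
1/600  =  1/600=0.00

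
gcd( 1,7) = 1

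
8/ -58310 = - 4/29155 = - 0.00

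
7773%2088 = 1509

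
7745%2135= 1340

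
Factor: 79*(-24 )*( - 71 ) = 2^3*3^1*71^1*79^1 = 134616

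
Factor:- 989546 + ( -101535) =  - 211^1*5171^1 = - 1091081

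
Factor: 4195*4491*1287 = 24246751815 = 3^4*5^1*11^1*13^1*499^1*839^1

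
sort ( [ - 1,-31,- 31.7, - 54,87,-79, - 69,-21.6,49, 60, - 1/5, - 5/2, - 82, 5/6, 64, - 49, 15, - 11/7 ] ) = [-82,- 79,-69 , - 54,-49, - 31.7,  -  31,-21.6,-5/2 , - 11/7, -1, - 1/5,5/6, 15,49,60,  64,87]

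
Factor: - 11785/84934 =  - 2^(  -  1 ) * 5^1 * 2357^1*42467^(-1 ) 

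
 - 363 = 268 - 631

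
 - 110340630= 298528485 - 408869115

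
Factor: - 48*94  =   - 2^5*3^1*47^1 = - 4512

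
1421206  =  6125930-4704724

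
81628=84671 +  - 3043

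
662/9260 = 331/4630 = 0.07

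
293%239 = 54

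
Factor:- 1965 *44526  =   - 2^1*3^2*5^1*41^1*131^1*181^1 = - 87493590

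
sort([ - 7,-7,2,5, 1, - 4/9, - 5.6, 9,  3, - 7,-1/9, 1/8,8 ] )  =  [ - 7,  -  7,-7,  -  5.6,  -  4/9, - 1/9,1/8 , 1,2,3,5,8, 9]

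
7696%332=60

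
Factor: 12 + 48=60 = 2^2*3^1*5^1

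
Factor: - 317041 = - 107^1*2963^1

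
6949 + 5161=12110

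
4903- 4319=584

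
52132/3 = 52132/3 = 17377.33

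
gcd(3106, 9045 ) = 1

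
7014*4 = 28056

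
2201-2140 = 61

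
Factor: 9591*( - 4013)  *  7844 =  - 301905229452 = - 2^2 * 3^1*23^1*37^1*53^1 * 139^1*4013^1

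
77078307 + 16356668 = 93434975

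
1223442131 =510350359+713091772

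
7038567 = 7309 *963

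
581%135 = 41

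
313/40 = 313/40 = 7.83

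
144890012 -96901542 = 47988470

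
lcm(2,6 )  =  6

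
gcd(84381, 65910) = 3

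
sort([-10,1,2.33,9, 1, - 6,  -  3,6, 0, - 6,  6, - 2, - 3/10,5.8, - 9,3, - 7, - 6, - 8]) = [ - 10,-9, - 8,  -  7,-6, - 6,  -  6,  -  3 , - 2,-3/10,0, 1, 1, 2.33, 3, 5.8, 6,6, 9 ]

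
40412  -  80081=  - 39669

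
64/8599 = 64/8599= 0.01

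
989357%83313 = 72914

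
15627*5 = 78135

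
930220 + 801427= 1731647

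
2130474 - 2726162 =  - 595688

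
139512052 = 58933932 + 80578120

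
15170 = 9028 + 6142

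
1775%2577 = 1775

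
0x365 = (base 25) 19j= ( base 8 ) 1545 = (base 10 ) 869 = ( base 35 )OT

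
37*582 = 21534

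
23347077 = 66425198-43078121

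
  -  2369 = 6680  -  9049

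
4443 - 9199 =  - 4756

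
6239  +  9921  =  16160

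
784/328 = 98/41 = 2.39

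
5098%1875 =1348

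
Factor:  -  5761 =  - 7^1*823^1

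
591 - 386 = 205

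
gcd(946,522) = 2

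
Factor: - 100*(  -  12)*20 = 24000 = 2^6 * 3^1*5^3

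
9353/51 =183 + 20/51 =183.39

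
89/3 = 29+2/3  =  29.67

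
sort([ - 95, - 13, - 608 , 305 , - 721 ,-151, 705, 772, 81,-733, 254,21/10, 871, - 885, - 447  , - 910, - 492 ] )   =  [ - 910, - 885,-733, - 721 , - 608,-492,- 447,  -  151, - 95,- 13,21/10,81,254, 305 , 705, 772,871 ] 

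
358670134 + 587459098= 946129232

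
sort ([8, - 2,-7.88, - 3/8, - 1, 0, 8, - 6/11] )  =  [ - 7.88,-2, - 1, -6/11,-3/8, 0,8,  8 ] 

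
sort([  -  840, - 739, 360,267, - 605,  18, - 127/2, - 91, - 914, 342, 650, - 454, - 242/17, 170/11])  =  [ - 914, - 840, - 739, - 605, - 454,  -  91, - 127/2, - 242/17,170/11,18, 267, 342 , 360,650 ]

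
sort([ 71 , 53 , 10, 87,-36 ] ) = [-36,10,53,71,87 ] 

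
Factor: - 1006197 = -3^1 * 149^1 * 2251^1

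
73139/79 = 925 + 64/79 = 925.81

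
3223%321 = 13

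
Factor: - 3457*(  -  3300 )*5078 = 57930331800  =  2^3*3^1*5^2*11^1*2539^1*3457^1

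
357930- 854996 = -497066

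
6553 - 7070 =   -  517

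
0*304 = 0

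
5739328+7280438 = 13019766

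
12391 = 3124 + 9267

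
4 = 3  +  1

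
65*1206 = 78390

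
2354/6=1177/3 =392.33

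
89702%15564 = 11882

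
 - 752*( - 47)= 35344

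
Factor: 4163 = 23^1*181^1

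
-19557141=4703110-24260251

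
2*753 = 1506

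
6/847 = 6/847 = 0.01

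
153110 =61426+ 91684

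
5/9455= 1/1891 = 0.00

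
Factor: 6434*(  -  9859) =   -  2^1*3217^1*9859^1= - 63432806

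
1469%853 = 616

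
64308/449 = 143 + 101/449 = 143.22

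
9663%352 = 159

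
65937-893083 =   -  827146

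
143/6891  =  143/6891 = 0.02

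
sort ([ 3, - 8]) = [-8,3 ]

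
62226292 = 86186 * 722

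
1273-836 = 437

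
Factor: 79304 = 2^3*23^1*431^1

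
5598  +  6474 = 12072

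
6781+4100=10881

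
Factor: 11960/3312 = 65/18 = 2^( - 1 )*3^ ( - 2 )*5^1*13^1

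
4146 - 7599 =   -  3453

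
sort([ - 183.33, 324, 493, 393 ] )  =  [- 183.33 , 324,393, 493]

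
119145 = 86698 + 32447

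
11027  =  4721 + 6306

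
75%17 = 7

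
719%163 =67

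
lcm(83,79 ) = 6557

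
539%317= 222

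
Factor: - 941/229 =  - 229^ ( -1) *941^1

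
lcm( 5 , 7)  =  35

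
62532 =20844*3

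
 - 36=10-46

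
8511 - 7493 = 1018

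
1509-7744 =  - 6235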